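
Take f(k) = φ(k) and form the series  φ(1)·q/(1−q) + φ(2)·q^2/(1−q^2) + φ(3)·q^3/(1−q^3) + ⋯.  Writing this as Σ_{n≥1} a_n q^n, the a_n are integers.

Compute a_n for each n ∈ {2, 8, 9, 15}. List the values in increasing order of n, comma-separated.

d|2:{2,1}  Σφ=1+1=2
d|8:{8,4,2,1}  Σφ=4+2+1+1=8
n=9: 9·1 3·3 1·9  φ→[6+2+1]=9
[q^15] φ(1)=1,φ(3)=2,φ(5)=4,φ(15)=8 ⇒ 15

2, 8, 9, 15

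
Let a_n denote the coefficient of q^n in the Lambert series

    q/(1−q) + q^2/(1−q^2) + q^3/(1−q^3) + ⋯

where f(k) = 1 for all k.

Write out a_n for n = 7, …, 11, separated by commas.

2, 4, 3, 4, 2

[q^7] f(7)=1,f(1)=1 ⇒ 2
[q^8] f(8)=1,f(4)=1,f(2)=1,f(1)=1 ⇒ 4
q^9  k|9↦f(k): 9:1 3:1 1:1  a_9=3
[q^10] f(10)=1,f(5)=1,f(2)=1,f(1)=1 ⇒ 4
[q^11] f(1)=1,f(11)=1 ⇒ 2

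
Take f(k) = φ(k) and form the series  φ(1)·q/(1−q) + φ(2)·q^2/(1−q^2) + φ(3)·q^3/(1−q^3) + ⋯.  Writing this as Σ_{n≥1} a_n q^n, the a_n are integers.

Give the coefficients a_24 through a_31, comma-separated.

n=24: 1·24 2·12 3·8 4·6 6·4 8·3 12·2 24·1  φ→[1+1+2+2+2+4+4+8]=24
q^25  k|25↦φ(k): 1:1 5:4 25:20  a_25=25
n=26: 26·1 13·2 2·13 1·26  φ→[12+12+1+1]=26
d|27:{1,3,9,27}  Σφ=1+2+6+18=27
q^28  k|28↦φ(k): 28:12 14:6 7:6 4:2 2:1 1:1  a_28=28
[q^29] φ(1)=1,φ(29)=28 ⇒ 29
n=30: 30·1 15·2 10·3 6·5 5·6 3·10 2·15 1·30  φ→[8+8+4+2+4+2+1+1]=30
[q^31] φ(31)=30,φ(1)=1 ⇒ 31

24, 25, 26, 27, 28, 29, 30, 31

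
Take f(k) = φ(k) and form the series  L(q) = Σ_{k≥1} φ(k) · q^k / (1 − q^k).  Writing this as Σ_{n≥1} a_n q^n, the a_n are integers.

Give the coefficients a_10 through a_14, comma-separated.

d|10:{10,5,2,1}  Σφ=4+4+1+1=10
d|11:{11,1}  Σφ=10+1=11
q^12  k|12↦φ(k): 1:1 2:1 3:2 4:2 6:2 12:4  a_12=12
n=13: 1·13 13·1  φ→[1+12]=13
[q^14] φ(14)=6,φ(7)=6,φ(2)=1,φ(1)=1 ⇒ 14

10, 11, 12, 13, 14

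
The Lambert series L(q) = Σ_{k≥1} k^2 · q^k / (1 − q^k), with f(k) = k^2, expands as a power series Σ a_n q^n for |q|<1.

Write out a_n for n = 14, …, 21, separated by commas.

n=14: 14·1 7·2 2·7 1·14  f→[196+49+4+1]=250
q^15  k|15↦f(k): 15:225 5:25 3:9 1:1  a_15=260
n=16: 1·16 2·8 4·4 8·2 16·1  f→[1+4+16+64+256]=341
d|17:{17,1}  Σf=289+1=290
[q^18] f(1)=1,f(2)=4,f(3)=9,f(6)=36,f(9)=81,f(18)=324 ⇒ 455
[q^19] f(19)=361,f(1)=1 ⇒ 362
[q^20] f(20)=400,f(10)=100,f(5)=25,f(4)=16,f(2)=4,f(1)=1 ⇒ 546
d|21:{1,3,7,21}  Σf=1+9+49+441=500

250, 260, 341, 290, 455, 362, 546, 500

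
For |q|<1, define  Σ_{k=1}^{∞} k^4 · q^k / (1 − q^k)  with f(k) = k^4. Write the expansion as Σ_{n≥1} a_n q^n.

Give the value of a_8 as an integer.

a_8 = 4369

d|8:{1,2,4,8}  Σf=1+16+256+4096=4369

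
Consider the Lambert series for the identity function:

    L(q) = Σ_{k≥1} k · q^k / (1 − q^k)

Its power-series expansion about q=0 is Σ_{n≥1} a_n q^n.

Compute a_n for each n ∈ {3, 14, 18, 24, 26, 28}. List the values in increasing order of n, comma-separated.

[q^3] f(3)=3,f(1)=1 ⇒ 4
d|14:{1,2,7,14}  Σf=1+2+7+14=24
q^18  k|18↦f(k): 18:18 9:9 6:6 3:3 2:2 1:1  a_18=39
n=24: 24·1 12·2 8·3 6·4 4·6 3·8 2·12 1·24  f→[24+12+8+6+4+3+2+1]=60
n=26: 26·1 13·2 2·13 1·26  f→[26+13+2+1]=42
q^28  k|28↦f(k): 28:28 14:14 7:7 4:4 2:2 1:1  a_28=56

4, 24, 39, 60, 42, 56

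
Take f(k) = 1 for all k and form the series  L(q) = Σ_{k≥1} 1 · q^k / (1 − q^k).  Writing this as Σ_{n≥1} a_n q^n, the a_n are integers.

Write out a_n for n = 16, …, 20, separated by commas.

5, 2, 6, 2, 6

d|16:{1,2,4,8,16}  Σf=1+1+1+1+1=5
[q^17] f(1)=1,f(17)=1 ⇒ 2
n=18: 1·18 2·9 3·6 6·3 9·2 18·1  f→[1+1+1+1+1+1]=6
[q^19] f(1)=1,f(19)=1 ⇒ 2
q^20  k|20↦f(k): 20:1 10:1 5:1 4:1 2:1 1:1  a_20=6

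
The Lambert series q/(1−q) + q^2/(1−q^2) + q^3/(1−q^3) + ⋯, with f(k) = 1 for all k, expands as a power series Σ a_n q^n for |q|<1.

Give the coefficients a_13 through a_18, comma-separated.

2, 4, 4, 5, 2, 6

n=13: 1·13 13·1  f→[1+1]=2
[q^14] f(14)=1,f(7)=1,f(2)=1,f(1)=1 ⇒ 4
n=15: 15·1 5·3 3·5 1·15  f→[1+1+1+1]=4
[q^16] f(1)=1,f(2)=1,f(4)=1,f(8)=1,f(16)=1 ⇒ 5
q^17  k|17↦f(k): 1:1 17:1  a_17=2
q^18  k|18↦f(k): 1:1 2:1 3:1 6:1 9:1 18:1  a_18=6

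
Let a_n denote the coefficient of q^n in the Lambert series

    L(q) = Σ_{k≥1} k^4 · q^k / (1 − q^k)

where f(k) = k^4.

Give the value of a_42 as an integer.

a_42 = 3348388

n=42: 1·42 2·21 3·14 6·7 7·6 14·3 21·2 42·1  f→[1+16+81+1296+2401+38416+194481+3111696]=3348388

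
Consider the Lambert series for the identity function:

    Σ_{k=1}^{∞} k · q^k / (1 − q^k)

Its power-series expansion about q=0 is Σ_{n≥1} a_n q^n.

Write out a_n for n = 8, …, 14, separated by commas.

15, 13, 18, 12, 28, 14, 24

n=8: 8·1 4·2 2·4 1·8  f→[8+4+2+1]=15
[q^9] f(9)=9,f(3)=3,f(1)=1 ⇒ 13
d|10:{10,5,2,1}  Σf=10+5+2+1=18
[q^11] f(11)=11,f(1)=1 ⇒ 12
q^12  k|12↦f(k): 1:1 2:2 3:3 4:4 6:6 12:12  a_12=28
q^13  k|13↦f(k): 13:13 1:1  a_13=14
n=14: 1·14 2·7 7·2 14·1  f→[1+2+7+14]=24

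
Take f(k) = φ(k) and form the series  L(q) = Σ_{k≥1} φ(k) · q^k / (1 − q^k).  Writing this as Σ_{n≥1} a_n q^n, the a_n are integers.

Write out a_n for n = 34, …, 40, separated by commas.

d|34:{34,17,2,1}  Σφ=16+16+1+1=34
d|35:{1,5,7,35}  Σφ=1+4+6+24=35
[q^36] φ(36)=12,φ(18)=6,φ(12)=4,φ(9)=6,φ(6)=2,φ(4)=2,φ(3)=2,φ(2)=1,φ(1)=1 ⇒ 36
n=37: 1·37 37·1  φ→[1+36]=37
[q^38] φ(1)=1,φ(2)=1,φ(19)=18,φ(38)=18 ⇒ 38
n=39: 1·39 3·13 13·3 39·1  φ→[1+2+12+24]=39
n=40: 1·40 2·20 4·10 5·8 8·5 10·4 20·2 40·1  φ→[1+1+2+4+4+4+8+16]=40

34, 35, 36, 37, 38, 39, 40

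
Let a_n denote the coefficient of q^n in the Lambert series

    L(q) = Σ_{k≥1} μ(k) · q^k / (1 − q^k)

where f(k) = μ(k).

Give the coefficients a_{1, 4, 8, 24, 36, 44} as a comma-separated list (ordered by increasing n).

[q^1] μ(1)=1 ⇒ 1
n=4: 1·4 2·2 4·1  μ→[1+(-1)+0]=0
d|8:{1,2,4,8}  Σμ=1+(-1)+0+0=0
d|24:{24,12,8,6,4,3,2,1}  Σμ=0+0+0+1+0+(-1)+(-1)+1=0
[q^36] μ(1)=1,μ(2)=-1,μ(3)=-1,μ(4)=0,μ(6)=1,μ(9)=0,μ(12)=0,μ(18)=0,μ(36)=0 ⇒ 0
d|44:{1,2,4,11,22,44}  Σμ=1+(-1)+0+(-1)+1+0=0

1, 0, 0, 0, 0, 0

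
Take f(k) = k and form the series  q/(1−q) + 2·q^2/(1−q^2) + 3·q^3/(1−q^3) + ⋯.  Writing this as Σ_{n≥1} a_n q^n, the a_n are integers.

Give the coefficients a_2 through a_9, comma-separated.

d|2:{1,2}  Σf=1+2=3
d|3:{3,1}  Σf=3+1=4
d|4:{1,2,4}  Σf=1+2+4=7
n=5: 1·5 5·1  f→[1+5]=6
q^6  k|6↦f(k): 6:6 3:3 2:2 1:1  a_6=12
d|7:{7,1}  Σf=7+1=8
[q^8] f(1)=1,f(2)=2,f(4)=4,f(8)=8 ⇒ 15
[q^9] f(9)=9,f(3)=3,f(1)=1 ⇒ 13

3, 4, 7, 6, 12, 8, 15, 13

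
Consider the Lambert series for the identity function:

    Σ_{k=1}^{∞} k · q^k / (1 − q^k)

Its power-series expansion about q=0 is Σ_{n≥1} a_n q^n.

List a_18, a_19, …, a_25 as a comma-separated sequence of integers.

39, 20, 42, 32, 36, 24, 60, 31

n=18: 1·18 2·9 3·6 6·3 9·2 18·1  f→[1+2+3+6+9+18]=39
q^19  k|19↦f(k): 1:1 19:19  a_19=20
n=20: 1·20 2·10 4·5 5·4 10·2 20·1  f→[1+2+4+5+10+20]=42
d|21:{1,3,7,21}  Σf=1+3+7+21=32
n=22: 22·1 11·2 2·11 1·22  f→[22+11+2+1]=36
n=23: 23·1 1·23  f→[23+1]=24
n=24: 1·24 2·12 3·8 4·6 6·4 8·3 12·2 24·1  f→[1+2+3+4+6+8+12+24]=60
d|25:{1,5,25}  Σf=1+5+25=31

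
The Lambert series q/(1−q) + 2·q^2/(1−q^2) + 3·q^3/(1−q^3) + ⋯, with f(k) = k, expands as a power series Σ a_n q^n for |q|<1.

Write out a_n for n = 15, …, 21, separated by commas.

d|15:{15,5,3,1}  Σf=15+5+3+1=24
n=16: 1·16 2·8 4·4 8·2 16·1  f→[1+2+4+8+16]=31
n=17: 1·17 17·1  f→[1+17]=18
q^18  k|18↦f(k): 1:1 2:2 3:3 6:6 9:9 18:18  a_18=39
n=19: 1·19 19·1  f→[1+19]=20
q^20  k|20↦f(k): 1:1 2:2 4:4 5:5 10:10 20:20  a_20=42
[q^21] f(21)=21,f(7)=7,f(3)=3,f(1)=1 ⇒ 32

24, 31, 18, 39, 20, 42, 32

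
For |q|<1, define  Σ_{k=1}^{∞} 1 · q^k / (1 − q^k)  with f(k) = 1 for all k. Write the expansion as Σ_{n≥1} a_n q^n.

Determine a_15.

a_15 = 4

n=15: 1·15 3·5 5·3 15·1  f→[1+1+1+1]=4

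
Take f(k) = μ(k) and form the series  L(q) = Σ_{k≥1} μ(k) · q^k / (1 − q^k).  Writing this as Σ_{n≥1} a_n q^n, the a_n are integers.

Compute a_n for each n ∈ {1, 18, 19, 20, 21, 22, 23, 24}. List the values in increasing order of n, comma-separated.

1, 0, 0, 0, 0, 0, 0, 0

d|1:{1}  Σμ=1=1
[q^18] μ(18)=0,μ(9)=0,μ(6)=1,μ(3)=-1,μ(2)=-1,μ(1)=1 ⇒ 0
q^19  k|19↦μ(k): 1:1 19:-1  a_19=0
[q^20] μ(20)=0,μ(10)=1,μ(5)=-1,μ(4)=0,μ(2)=-1,μ(1)=1 ⇒ 0
d|21:{1,3,7,21}  Σμ=1+(-1)+(-1)+1=0
n=22: 22·1 11·2 2·11 1·22  μ→[1+(-1)+(-1)+1]=0
n=23: 1·23 23·1  μ→[1+(-1)]=0
[q^24] μ(1)=1,μ(2)=-1,μ(3)=-1,μ(4)=0,μ(6)=1,μ(8)=0,μ(12)=0,μ(24)=0 ⇒ 0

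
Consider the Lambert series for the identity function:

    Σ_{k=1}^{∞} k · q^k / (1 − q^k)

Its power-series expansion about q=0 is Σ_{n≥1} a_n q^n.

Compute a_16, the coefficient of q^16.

a_16 = 31

d|16:{16,8,4,2,1}  Σf=16+8+4+2+1=31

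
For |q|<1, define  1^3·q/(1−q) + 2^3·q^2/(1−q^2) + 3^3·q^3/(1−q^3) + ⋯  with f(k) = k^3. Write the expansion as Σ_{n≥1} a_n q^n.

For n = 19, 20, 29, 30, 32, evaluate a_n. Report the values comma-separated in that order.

d|19:{19,1}  Σf=6859+1=6860
q^20  k|20↦f(k): 20:8000 10:1000 5:125 4:64 2:8 1:1  a_20=9198
[q^29] f(29)=24389,f(1)=1 ⇒ 24390
n=30: 1·30 2·15 3·10 5·6 6·5 10·3 15·2 30·1  f→[1+8+27+125+216+1000+3375+27000]=31752
n=32: 32·1 16·2 8·4 4·8 2·16 1·32  f→[32768+4096+512+64+8+1]=37449

6860, 9198, 24390, 31752, 37449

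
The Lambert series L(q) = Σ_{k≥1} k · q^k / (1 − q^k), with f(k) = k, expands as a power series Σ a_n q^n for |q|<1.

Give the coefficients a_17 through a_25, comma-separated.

[q^17] f(1)=1,f(17)=17 ⇒ 18
n=18: 1·18 2·9 3·6 6·3 9·2 18·1  f→[1+2+3+6+9+18]=39
[q^19] f(19)=19,f(1)=1 ⇒ 20
q^20  k|20↦f(k): 1:1 2:2 4:4 5:5 10:10 20:20  a_20=42
d|21:{21,7,3,1}  Σf=21+7+3+1=32
n=22: 1·22 2·11 11·2 22·1  f→[1+2+11+22]=36
q^23  k|23↦f(k): 23:23 1:1  a_23=24
d|24:{1,2,3,4,6,8,12,24}  Σf=1+2+3+4+6+8+12+24=60
d|25:{1,5,25}  Σf=1+5+25=31

18, 39, 20, 42, 32, 36, 24, 60, 31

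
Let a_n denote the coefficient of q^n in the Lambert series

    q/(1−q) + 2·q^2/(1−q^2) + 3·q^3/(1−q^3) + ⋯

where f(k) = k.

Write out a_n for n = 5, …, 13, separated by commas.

6, 12, 8, 15, 13, 18, 12, 28, 14

q^5  k|5↦f(k): 5:5 1:1  a_5=6
n=6: 1·6 2·3 3·2 6·1  f→[1+2+3+6]=12
n=7: 1·7 7·1  f→[1+7]=8
n=8: 1·8 2·4 4·2 8·1  f→[1+2+4+8]=15
n=9: 9·1 3·3 1·9  f→[9+3+1]=13
n=10: 10·1 5·2 2·5 1·10  f→[10+5+2+1]=18
n=11: 11·1 1·11  f→[11+1]=12
n=12: 12·1 6·2 4·3 3·4 2·6 1·12  f→[12+6+4+3+2+1]=28
n=13: 13·1 1·13  f→[13+1]=14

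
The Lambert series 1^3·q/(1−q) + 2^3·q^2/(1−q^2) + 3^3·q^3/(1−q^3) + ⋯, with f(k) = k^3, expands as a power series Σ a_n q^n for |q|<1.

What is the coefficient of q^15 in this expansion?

[q^15] f(1)=1,f(3)=27,f(5)=125,f(15)=3375 ⇒ 3528

a_15 = 3528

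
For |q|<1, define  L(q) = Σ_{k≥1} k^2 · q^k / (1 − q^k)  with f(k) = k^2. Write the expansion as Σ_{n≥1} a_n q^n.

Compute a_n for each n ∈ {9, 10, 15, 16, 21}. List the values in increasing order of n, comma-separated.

d|9:{1,3,9}  Σf=1+9+81=91
q^10  k|10↦f(k): 1:1 2:4 5:25 10:100  a_10=130
q^15  k|15↦f(k): 1:1 3:9 5:25 15:225  a_15=260
d|16:{16,8,4,2,1}  Σf=256+64+16+4+1=341
d|21:{21,7,3,1}  Σf=441+49+9+1=500

91, 130, 260, 341, 500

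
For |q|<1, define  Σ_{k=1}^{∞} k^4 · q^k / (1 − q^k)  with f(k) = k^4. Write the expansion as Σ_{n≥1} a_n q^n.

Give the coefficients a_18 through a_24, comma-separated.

n=18: 18·1 9·2 6·3 3·6 2·9 1·18  f→[104976+6561+1296+81+16+1]=112931
d|19:{19,1}  Σf=130321+1=130322
q^20  k|20↦f(k): 20:160000 10:10000 5:625 4:256 2:16 1:1  a_20=170898
d|21:{21,7,3,1}  Σf=194481+2401+81+1=196964
[q^22] f(22)=234256,f(11)=14641,f(2)=16,f(1)=1 ⇒ 248914
q^23  k|23↦f(k): 23:279841 1:1  a_23=279842
[q^24] f(24)=331776,f(12)=20736,f(8)=4096,f(6)=1296,f(4)=256,f(3)=81,f(2)=16,f(1)=1 ⇒ 358258

112931, 130322, 170898, 196964, 248914, 279842, 358258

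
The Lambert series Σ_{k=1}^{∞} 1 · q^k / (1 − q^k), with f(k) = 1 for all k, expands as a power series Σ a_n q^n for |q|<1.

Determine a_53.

n=53: 1·53 53·1  f→[1+1]=2

a_53 = 2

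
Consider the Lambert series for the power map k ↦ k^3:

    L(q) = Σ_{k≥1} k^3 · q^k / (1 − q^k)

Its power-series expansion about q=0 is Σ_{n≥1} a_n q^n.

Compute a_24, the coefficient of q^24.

d|24:{1,2,3,4,6,8,12,24}  Σf=1+8+27+64+216+512+1728+13824=16380

a_24 = 16380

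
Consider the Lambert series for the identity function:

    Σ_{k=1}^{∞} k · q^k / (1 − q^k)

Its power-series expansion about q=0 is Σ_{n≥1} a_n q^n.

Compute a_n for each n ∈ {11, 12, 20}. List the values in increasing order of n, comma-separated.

d|11:{1,11}  Σf=1+11=12
[q^12] f(1)=1,f(2)=2,f(3)=3,f(4)=4,f(6)=6,f(12)=12 ⇒ 28
n=20: 1·20 2·10 4·5 5·4 10·2 20·1  f→[1+2+4+5+10+20]=42

12, 28, 42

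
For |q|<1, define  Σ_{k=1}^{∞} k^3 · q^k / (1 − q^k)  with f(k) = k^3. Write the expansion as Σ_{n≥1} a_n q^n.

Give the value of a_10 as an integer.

n=10: 1·10 2·5 5·2 10·1  f→[1+8+125+1000]=1134

a_10 = 1134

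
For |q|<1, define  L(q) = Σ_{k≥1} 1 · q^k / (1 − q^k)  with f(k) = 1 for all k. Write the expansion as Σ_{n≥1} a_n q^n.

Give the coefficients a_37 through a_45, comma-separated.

[q^37] f(37)=1,f(1)=1 ⇒ 2
q^38  k|38↦f(k): 38:1 19:1 2:1 1:1  a_38=4
d|39:{1,3,13,39}  Σf=1+1+1+1=4
d|40:{1,2,4,5,8,10,20,40}  Σf=1+1+1+1+1+1+1+1=8
q^41  k|41↦f(k): 1:1 41:1  a_41=2
q^42  k|42↦f(k): 1:1 2:1 3:1 6:1 7:1 14:1 21:1 42:1  a_42=8
n=43: 1·43 43·1  f→[1+1]=2
d|44:{44,22,11,4,2,1}  Σf=1+1+1+1+1+1=6
[q^45] f(1)=1,f(3)=1,f(5)=1,f(9)=1,f(15)=1,f(45)=1 ⇒ 6

2, 4, 4, 8, 2, 8, 2, 6, 6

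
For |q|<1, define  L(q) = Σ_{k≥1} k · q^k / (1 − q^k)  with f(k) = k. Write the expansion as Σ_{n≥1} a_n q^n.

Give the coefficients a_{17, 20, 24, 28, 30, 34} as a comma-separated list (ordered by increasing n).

18, 42, 60, 56, 72, 54

d|17:{1,17}  Σf=1+17=18
d|20:{1,2,4,5,10,20}  Σf=1+2+4+5+10+20=42
d|24:{1,2,3,4,6,8,12,24}  Σf=1+2+3+4+6+8+12+24=60
q^28  k|28↦f(k): 28:28 14:14 7:7 4:4 2:2 1:1  a_28=56
q^30  k|30↦f(k): 30:30 15:15 10:10 6:6 5:5 3:3 2:2 1:1  a_30=72
n=34: 34·1 17·2 2·17 1·34  f→[34+17+2+1]=54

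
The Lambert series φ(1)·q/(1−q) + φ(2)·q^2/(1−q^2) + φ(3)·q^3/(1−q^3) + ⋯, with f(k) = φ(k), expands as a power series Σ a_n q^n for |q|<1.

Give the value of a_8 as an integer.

[q^8] φ(8)=4,φ(4)=2,φ(2)=1,φ(1)=1 ⇒ 8

a_8 = 8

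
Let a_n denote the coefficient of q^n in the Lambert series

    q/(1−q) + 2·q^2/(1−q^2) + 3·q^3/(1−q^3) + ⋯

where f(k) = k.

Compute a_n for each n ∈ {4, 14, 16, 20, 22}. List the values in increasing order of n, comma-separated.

d|4:{4,2,1}  Σf=4+2+1=7
q^14  k|14↦f(k): 1:1 2:2 7:7 14:14  a_14=24
n=16: 16·1 8·2 4·4 2·8 1·16  f→[16+8+4+2+1]=31
[q^20] f(1)=1,f(2)=2,f(4)=4,f(5)=5,f(10)=10,f(20)=20 ⇒ 42
n=22: 1·22 2·11 11·2 22·1  f→[1+2+11+22]=36

7, 24, 31, 42, 36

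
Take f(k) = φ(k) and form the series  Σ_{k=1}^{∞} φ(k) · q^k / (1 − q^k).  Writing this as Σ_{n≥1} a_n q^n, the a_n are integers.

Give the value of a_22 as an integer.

n=22: 22·1 11·2 2·11 1·22  φ→[10+10+1+1]=22

a_22 = 22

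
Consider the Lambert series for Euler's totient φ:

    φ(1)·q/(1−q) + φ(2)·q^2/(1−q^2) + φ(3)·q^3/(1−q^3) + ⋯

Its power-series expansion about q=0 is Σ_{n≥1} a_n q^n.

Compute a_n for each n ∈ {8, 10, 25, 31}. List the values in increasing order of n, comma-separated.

q^8  k|8↦φ(k): 1:1 2:1 4:2 8:4  a_8=8
q^10  k|10↦φ(k): 1:1 2:1 5:4 10:4  a_10=10
[q^25] φ(1)=1,φ(5)=4,φ(25)=20 ⇒ 25
d|31:{1,31}  Σφ=1+30=31

8, 10, 25, 31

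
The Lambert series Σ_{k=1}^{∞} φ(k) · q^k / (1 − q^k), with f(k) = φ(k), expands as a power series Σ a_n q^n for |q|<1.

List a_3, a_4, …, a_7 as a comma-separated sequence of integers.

n=3: 1·3 3·1  φ→[1+2]=3
n=4: 4·1 2·2 1·4  φ→[2+1+1]=4
d|5:{1,5}  Σφ=1+4=5
[q^6] φ(1)=1,φ(2)=1,φ(3)=2,φ(6)=2 ⇒ 6
d|7:{7,1}  Σφ=6+1=7

3, 4, 5, 6, 7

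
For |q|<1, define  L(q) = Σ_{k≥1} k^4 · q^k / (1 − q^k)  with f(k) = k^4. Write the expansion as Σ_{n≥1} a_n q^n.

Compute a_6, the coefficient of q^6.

q^6  k|6↦f(k): 1:1 2:16 3:81 6:1296  a_6=1394

a_6 = 1394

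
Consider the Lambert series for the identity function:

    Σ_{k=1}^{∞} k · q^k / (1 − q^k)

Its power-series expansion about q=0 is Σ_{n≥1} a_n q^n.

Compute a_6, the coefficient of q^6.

q^6  k|6↦f(k): 1:1 2:2 3:3 6:6  a_6=12

a_6 = 12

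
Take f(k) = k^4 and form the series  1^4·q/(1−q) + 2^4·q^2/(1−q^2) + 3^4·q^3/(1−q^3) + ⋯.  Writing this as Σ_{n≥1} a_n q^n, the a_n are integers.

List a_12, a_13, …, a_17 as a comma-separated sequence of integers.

q^12  k|12↦f(k): 12:20736 6:1296 4:256 3:81 2:16 1:1  a_12=22386
n=13: 13·1 1·13  f→[28561+1]=28562
q^14  k|14↦f(k): 14:38416 7:2401 2:16 1:1  a_14=40834
d|15:{1,3,5,15}  Σf=1+81+625+50625=51332
[q^16] f(1)=1,f(2)=16,f(4)=256,f(8)=4096,f(16)=65536 ⇒ 69905
d|17:{17,1}  Σf=83521+1=83522

22386, 28562, 40834, 51332, 69905, 83522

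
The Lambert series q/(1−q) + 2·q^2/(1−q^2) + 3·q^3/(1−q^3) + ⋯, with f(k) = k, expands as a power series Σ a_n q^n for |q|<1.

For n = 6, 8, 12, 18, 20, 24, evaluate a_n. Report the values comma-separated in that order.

12, 15, 28, 39, 42, 60

n=6: 1·6 2·3 3·2 6·1  f→[1+2+3+6]=12
q^8  k|8↦f(k): 8:8 4:4 2:2 1:1  a_8=15
q^12  k|12↦f(k): 12:12 6:6 4:4 3:3 2:2 1:1  a_12=28
q^18  k|18↦f(k): 1:1 2:2 3:3 6:6 9:9 18:18  a_18=39
n=20: 20·1 10·2 5·4 4·5 2·10 1·20  f→[20+10+5+4+2+1]=42
[q^24] f(1)=1,f(2)=2,f(3)=3,f(4)=4,f(6)=6,f(8)=8,f(12)=12,f(24)=24 ⇒ 60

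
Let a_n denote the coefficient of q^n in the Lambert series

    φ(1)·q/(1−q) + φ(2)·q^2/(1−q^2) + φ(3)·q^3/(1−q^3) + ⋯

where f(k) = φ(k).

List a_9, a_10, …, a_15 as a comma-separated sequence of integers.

n=9: 9·1 3·3 1·9  φ→[6+2+1]=9
[q^10] φ(1)=1,φ(2)=1,φ(5)=4,φ(10)=4 ⇒ 10
n=11: 11·1 1·11  φ→[10+1]=11
q^12  k|12↦φ(k): 1:1 2:1 3:2 4:2 6:2 12:4  a_12=12
q^13  k|13↦φ(k): 13:12 1:1  a_13=13
n=14: 1·14 2·7 7·2 14·1  φ→[1+1+6+6]=14
d|15:{1,3,5,15}  Σφ=1+2+4+8=15

9, 10, 11, 12, 13, 14, 15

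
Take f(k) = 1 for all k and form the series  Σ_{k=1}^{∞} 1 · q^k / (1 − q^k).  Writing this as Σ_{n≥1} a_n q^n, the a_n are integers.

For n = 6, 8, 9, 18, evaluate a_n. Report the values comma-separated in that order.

d|6:{1,2,3,6}  Σf=1+1+1+1=4
[q^8] f(1)=1,f(2)=1,f(4)=1,f(8)=1 ⇒ 4
n=9: 9·1 3·3 1·9  f→[1+1+1]=3
d|18:{18,9,6,3,2,1}  Σf=1+1+1+1+1+1=6

4, 4, 3, 6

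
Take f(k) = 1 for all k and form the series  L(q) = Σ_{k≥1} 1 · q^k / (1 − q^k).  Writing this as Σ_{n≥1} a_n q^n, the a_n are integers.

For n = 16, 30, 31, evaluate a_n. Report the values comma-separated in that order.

[q^16] f(1)=1,f(2)=1,f(4)=1,f(8)=1,f(16)=1 ⇒ 5
q^30  k|30↦f(k): 30:1 15:1 10:1 6:1 5:1 3:1 2:1 1:1  a_30=8
d|31:{31,1}  Σf=1+1=2

5, 8, 2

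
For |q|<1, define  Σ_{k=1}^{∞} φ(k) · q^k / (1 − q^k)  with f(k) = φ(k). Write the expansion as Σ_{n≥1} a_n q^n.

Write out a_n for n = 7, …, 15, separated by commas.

d|7:{1,7}  Σφ=1+6=7
d|8:{1,2,4,8}  Σφ=1+1+2+4=8
[q^9] φ(9)=6,φ(3)=2,φ(1)=1 ⇒ 9
n=10: 10·1 5·2 2·5 1·10  φ→[4+4+1+1]=10
[q^11] φ(1)=1,φ(11)=10 ⇒ 11
[q^12] φ(1)=1,φ(2)=1,φ(3)=2,φ(4)=2,φ(6)=2,φ(12)=4 ⇒ 12
n=13: 13·1 1·13  φ→[12+1]=13
[q^14] φ(1)=1,φ(2)=1,φ(7)=6,φ(14)=6 ⇒ 14
[q^15] φ(1)=1,φ(3)=2,φ(5)=4,φ(15)=8 ⇒ 15

7, 8, 9, 10, 11, 12, 13, 14, 15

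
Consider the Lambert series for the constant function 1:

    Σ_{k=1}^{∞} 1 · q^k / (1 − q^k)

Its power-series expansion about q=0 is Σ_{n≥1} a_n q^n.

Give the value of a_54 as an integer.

a_54 = 8

q^54  k|54↦f(k): 1:1 2:1 3:1 6:1 9:1 18:1 27:1 54:1  a_54=8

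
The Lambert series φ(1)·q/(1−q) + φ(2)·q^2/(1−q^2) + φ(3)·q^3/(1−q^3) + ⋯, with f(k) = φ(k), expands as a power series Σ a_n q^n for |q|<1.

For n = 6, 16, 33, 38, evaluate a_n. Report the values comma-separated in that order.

n=6: 1·6 2·3 3·2 6·1  φ→[1+1+2+2]=6
[q^16] φ(16)=8,φ(8)=4,φ(4)=2,φ(2)=1,φ(1)=1 ⇒ 16
[q^33] φ(33)=20,φ(11)=10,φ(3)=2,φ(1)=1 ⇒ 33
q^38  k|38↦φ(k): 1:1 2:1 19:18 38:18  a_38=38

6, 16, 33, 38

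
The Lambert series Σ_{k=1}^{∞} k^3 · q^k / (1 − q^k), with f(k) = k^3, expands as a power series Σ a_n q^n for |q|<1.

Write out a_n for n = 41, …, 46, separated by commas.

68922, 86688, 79508, 97236, 95382, 109512

d|41:{1,41}  Σf=1+68921=68922
d|42:{1,2,3,6,7,14,21,42}  Σf=1+8+27+216+343+2744+9261+74088=86688
n=43: 1·43 43·1  f→[1+79507]=79508
n=44: 1·44 2·22 4·11 11·4 22·2 44·1  f→[1+8+64+1331+10648+85184]=97236
n=45: 1·45 3·15 5·9 9·5 15·3 45·1  f→[1+27+125+729+3375+91125]=95382
d|46:{1,2,23,46}  Σf=1+8+12167+97336=109512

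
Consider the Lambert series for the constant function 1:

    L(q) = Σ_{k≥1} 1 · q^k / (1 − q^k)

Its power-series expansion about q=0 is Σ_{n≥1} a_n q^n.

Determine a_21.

d|21:{1,3,7,21}  Σf=1+1+1+1=4

a_21 = 4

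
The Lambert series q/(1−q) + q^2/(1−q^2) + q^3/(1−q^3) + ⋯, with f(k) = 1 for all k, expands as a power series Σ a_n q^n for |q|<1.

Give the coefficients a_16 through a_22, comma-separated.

5, 2, 6, 2, 6, 4, 4

n=16: 16·1 8·2 4·4 2·8 1·16  f→[1+1+1+1+1]=5
n=17: 17·1 1·17  f→[1+1]=2
[q^18] f(1)=1,f(2)=1,f(3)=1,f(6)=1,f(9)=1,f(18)=1 ⇒ 6
n=19: 19·1 1·19  f→[1+1]=2
q^20  k|20↦f(k): 20:1 10:1 5:1 4:1 2:1 1:1  a_20=6
n=21: 21·1 7·3 3·7 1·21  f→[1+1+1+1]=4
q^22  k|22↦f(k): 1:1 2:1 11:1 22:1  a_22=4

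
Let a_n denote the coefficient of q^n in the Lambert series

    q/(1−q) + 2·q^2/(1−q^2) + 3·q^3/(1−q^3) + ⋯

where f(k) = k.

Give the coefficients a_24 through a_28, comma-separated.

60, 31, 42, 40, 56

n=24: 1·24 2·12 3·8 4·6 6·4 8·3 12·2 24·1  f→[1+2+3+4+6+8+12+24]=60
q^25  k|25↦f(k): 25:25 5:5 1:1  a_25=31
q^26  k|26↦f(k): 26:26 13:13 2:2 1:1  a_26=42
d|27:{27,9,3,1}  Σf=27+9+3+1=40
[q^28] f(1)=1,f(2)=2,f(4)=4,f(7)=7,f(14)=14,f(28)=28 ⇒ 56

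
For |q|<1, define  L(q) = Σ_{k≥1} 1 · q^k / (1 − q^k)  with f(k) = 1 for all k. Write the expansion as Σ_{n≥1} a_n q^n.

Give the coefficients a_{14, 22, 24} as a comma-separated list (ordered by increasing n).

4, 4, 8

q^14  k|14↦f(k): 1:1 2:1 7:1 14:1  a_14=4
n=22: 22·1 11·2 2·11 1·22  f→[1+1+1+1]=4
n=24: 24·1 12·2 8·3 6·4 4·6 3·8 2·12 1·24  f→[1+1+1+1+1+1+1+1]=8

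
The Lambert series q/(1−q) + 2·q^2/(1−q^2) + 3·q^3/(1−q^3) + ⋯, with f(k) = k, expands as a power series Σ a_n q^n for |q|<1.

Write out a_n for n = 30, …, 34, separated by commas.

n=30: 30·1 15·2 10·3 6·5 5·6 3·10 2·15 1·30  f→[30+15+10+6+5+3+2+1]=72
[q^31] f(1)=1,f(31)=31 ⇒ 32
q^32  k|32↦f(k): 32:32 16:16 8:8 4:4 2:2 1:1  a_32=63
d|33:{1,3,11,33}  Σf=1+3+11+33=48
q^34  k|34↦f(k): 34:34 17:17 2:2 1:1  a_34=54

72, 32, 63, 48, 54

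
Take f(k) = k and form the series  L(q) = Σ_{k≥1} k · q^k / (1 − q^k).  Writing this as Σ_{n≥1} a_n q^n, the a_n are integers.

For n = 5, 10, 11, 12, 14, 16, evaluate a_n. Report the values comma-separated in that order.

[q^5] f(1)=1,f(5)=5 ⇒ 6
[q^10] f(1)=1,f(2)=2,f(5)=5,f(10)=10 ⇒ 18
[q^11] f(11)=11,f(1)=1 ⇒ 12
d|12:{12,6,4,3,2,1}  Σf=12+6+4+3+2+1=28
[q^14] f(1)=1,f(2)=2,f(7)=7,f(14)=14 ⇒ 24
q^16  k|16↦f(k): 16:16 8:8 4:4 2:2 1:1  a_16=31

6, 18, 12, 28, 24, 31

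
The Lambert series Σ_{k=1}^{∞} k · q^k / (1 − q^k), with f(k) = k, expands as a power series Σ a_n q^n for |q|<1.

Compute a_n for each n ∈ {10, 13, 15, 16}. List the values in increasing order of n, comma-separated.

18, 14, 24, 31

n=10: 1·10 2·5 5·2 10·1  f→[1+2+5+10]=18
q^13  k|13↦f(k): 13:13 1:1  a_13=14
d|15:{1,3,5,15}  Σf=1+3+5+15=24
d|16:{1,2,4,8,16}  Σf=1+2+4+8+16=31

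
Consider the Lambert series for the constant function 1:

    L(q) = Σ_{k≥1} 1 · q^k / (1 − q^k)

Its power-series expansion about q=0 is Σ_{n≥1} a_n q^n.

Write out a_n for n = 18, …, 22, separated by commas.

6, 2, 6, 4, 4

[q^18] f(1)=1,f(2)=1,f(3)=1,f(6)=1,f(9)=1,f(18)=1 ⇒ 6
[q^19] f(1)=1,f(19)=1 ⇒ 2
[q^20] f(1)=1,f(2)=1,f(4)=1,f(5)=1,f(10)=1,f(20)=1 ⇒ 6
[q^21] f(21)=1,f(7)=1,f(3)=1,f(1)=1 ⇒ 4
d|22:{22,11,2,1}  Σf=1+1+1+1=4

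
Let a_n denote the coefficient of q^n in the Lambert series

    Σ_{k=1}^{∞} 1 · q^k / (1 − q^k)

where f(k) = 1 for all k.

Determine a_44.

a_44 = 6

n=44: 1·44 2·22 4·11 11·4 22·2 44·1  f→[1+1+1+1+1+1]=6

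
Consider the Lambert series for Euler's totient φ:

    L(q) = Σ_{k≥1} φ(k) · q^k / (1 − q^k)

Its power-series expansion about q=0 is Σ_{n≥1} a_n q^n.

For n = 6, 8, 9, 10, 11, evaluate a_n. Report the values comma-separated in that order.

[q^6] φ(6)=2,φ(3)=2,φ(2)=1,φ(1)=1 ⇒ 6
d|8:{8,4,2,1}  Σφ=4+2+1+1=8
d|9:{1,3,9}  Σφ=1+2+6=9
d|10:{10,5,2,1}  Σφ=4+4+1+1=10
q^11  k|11↦φ(k): 11:10 1:1  a_11=11

6, 8, 9, 10, 11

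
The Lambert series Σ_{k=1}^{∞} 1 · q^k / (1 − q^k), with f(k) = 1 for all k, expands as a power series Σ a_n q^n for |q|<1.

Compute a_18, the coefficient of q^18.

a_18 = 6

[q^18] f(1)=1,f(2)=1,f(3)=1,f(6)=1,f(9)=1,f(18)=1 ⇒ 6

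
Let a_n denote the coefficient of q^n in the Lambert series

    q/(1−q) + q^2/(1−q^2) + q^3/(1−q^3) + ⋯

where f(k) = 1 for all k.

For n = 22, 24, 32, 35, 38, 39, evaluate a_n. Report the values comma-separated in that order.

4, 8, 6, 4, 4, 4

[q^22] f(22)=1,f(11)=1,f(2)=1,f(1)=1 ⇒ 4
n=24: 24·1 12·2 8·3 6·4 4·6 3·8 2·12 1·24  f→[1+1+1+1+1+1+1+1]=8
q^32  k|32↦f(k): 1:1 2:1 4:1 8:1 16:1 32:1  a_32=6
q^35  k|35↦f(k): 1:1 5:1 7:1 35:1  a_35=4
n=38: 38·1 19·2 2·19 1·38  f→[1+1+1+1]=4
d|39:{39,13,3,1}  Σf=1+1+1+1=4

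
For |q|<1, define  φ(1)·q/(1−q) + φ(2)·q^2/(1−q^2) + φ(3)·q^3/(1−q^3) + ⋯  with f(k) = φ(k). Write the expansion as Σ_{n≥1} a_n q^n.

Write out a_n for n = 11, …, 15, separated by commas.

n=11: 11·1 1·11  φ→[10+1]=11
[q^12] φ(12)=4,φ(6)=2,φ(4)=2,φ(3)=2,φ(2)=1,φ(1)=1 ⇒ 12
[q^13] φ(1)=1,φ(13)=12 ⇒ 13
d|14:{1,2,7,14}  Σφ=1+1+6+6=14
d|15:{15,5,3,1}  Σφ=8+4+2+1=15

11, 12, 13, 14, 15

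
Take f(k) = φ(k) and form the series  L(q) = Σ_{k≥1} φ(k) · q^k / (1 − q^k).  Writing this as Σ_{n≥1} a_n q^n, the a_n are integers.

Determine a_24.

d|24:{1,2,3,4,6,8,12,24}  Σφ=1+1+2+2+2+4+4+8=24

a_24 = 24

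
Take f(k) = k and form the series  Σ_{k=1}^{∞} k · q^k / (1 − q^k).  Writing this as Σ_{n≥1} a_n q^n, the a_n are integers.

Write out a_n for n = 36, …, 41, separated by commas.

91, 38, 60, 56, 90, 42

q^36  k|36↦f(k): 36:36 18:18 12:12 9:9 6:6 4:4 3:3 2:2 1:1  a_36=91
n=37: 37·1 1·37  f→[37+1]=38
n=38: 1·38 2·19 19·2 38·1  f→[1+2+19+38]=60
[q^39] f(1)=1,f(3)=3,f(13)=13,f(39)=39 ⇒ 56
[q^40] f(1)=1,f(2)=2,f(4)=4,f(5)=5,f(8)=8,f(10)=10,f(20)=20,f(40)=40 ⇒ 90
d|41:{1,41}  Σf=1+41=42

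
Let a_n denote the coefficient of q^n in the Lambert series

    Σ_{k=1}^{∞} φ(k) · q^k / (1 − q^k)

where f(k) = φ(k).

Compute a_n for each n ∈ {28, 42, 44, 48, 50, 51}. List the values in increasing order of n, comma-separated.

q^28  k|28↦φ(k): 1:1 2:1 4:2 7:6 14:6 28:12  a_28=28
q^42  k|42↦φ(k): 1:1 2:1 3:2 6:2 7:6 14:6 21:12 42:12  a_42=42
q^44  k|44↦φ(k): 1:1 2:1 4:2 11:10 22:10 44:20  a_44=44
[q^48] φ(48)=16,φ(24)=8,φ(16)=8,φ(12)=4,φ(8)=4,φ(6)=2,φ(4)=2,φ(3)=2,φ(2)=1,φ(1)=1 ⇒ 48
n=50: 50·1 25·2 10·5 5·10 2·25 1·50  φ→[20+20+4+4+1+1]=50
[q^51] φ(1)=1,φ(3)=2,φ(17)=16,φ(51)=32 ⇒ 51

28, 42, 44, 48, 50, 51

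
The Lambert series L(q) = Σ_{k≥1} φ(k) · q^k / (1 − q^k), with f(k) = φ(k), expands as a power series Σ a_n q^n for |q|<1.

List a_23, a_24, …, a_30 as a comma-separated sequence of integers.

q^23  k|23↦φ(k): 1:1 23:22  a_23=23
d|24:{24,12,8,6,4,3,2,1}  Σφ=8+4+4+2+2+2+1+1=24
[q^25] φ(1)=1,φ(5)=4,φ(25)=20 ⇒ 25
n=26: 1·26 2·13 13·2 26·1  φ→[1+1+12+12]=26
[q^27] φ(27)=18,φ(9)=6,φ(3)=2,φ(1)=1 ⇒ 27
[q^28] φ(28)=12,φ(14)=6,φ(7)=6,φ(4)=2,φ(2)=1,φ(1)=1 ⇒ 28
q^29  k|29↦φ(k): 29:28 1:1  a_29=29
[q^30] φ(30)=8,φ(15)=8,φ(10)=4,φ(6)=2,φ(5)=4,φ(3)=2,φ(2)=1,φ(1)=1 ⇒ 30

23, 24, 25, 26, 27, 28, 29, 30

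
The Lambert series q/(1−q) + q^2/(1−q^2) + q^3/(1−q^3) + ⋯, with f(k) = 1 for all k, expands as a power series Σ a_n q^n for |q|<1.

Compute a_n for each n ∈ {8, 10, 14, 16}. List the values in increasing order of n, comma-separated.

q^8  k|8↦f(k): 1:1 2:1 4:1 8:1  a_8=4
n=10: 1·10 2·5 5·2 10·1  f→[1+1+1+1]=4
d|14:{14,7,2,1}  Σf=1+1+1+1=4
d|16:{1,2,4,8,16}  Σf=1+1+1+1+1=5

4, 4, 4, 5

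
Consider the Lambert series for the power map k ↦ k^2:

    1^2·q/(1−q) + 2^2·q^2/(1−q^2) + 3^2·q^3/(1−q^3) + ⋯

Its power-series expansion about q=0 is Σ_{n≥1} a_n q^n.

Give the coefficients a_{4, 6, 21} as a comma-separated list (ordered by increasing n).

d|4:{4,2,1}  Σf=16+4+1=21
q^6  k|6↦f(k): 6:36 3:9 2:4 1:1  a_6=50
n=21: 21·1 7·3 3·7 1·21  f→[441+49+9+1]=500

21, 50, 500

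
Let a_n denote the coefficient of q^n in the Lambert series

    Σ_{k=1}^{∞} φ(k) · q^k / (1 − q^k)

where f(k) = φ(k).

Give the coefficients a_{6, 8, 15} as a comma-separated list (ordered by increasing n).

n=6: 1·6 2·3 3·2 6·1  φ→[1+1+2+2]=6
[q^8] φ(1)=1,φ(2)=1,φ(4)=2,φ(8)=4 ⇒ 8
n=15: 1·15 3·5 5·3 15·1  φ→[1+2+4+8]=15

6, 8, 15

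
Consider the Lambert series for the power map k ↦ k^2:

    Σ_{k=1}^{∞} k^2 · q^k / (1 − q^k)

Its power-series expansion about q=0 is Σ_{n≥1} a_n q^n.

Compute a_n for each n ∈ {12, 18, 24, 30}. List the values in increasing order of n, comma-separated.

210, 455, 850, 1300

n=12: 12·1 6·2 4·3 3·4 2·6 1·12  f→[144+36+16+9+4+1]=210
q^18  k|18↦f(k): 18:324 9:81 6:36 3:9 2:4 1:1  a_18=455
[q^24] f(1)=1,f(2)=4,f(3)=9,f(4)=16,f(6)=36,f(8)=64,f(12)=144,f(24)=576 ⇒ 850
[q^30] f(30)=900,f(15)=225,f(10)=100,f(6)=36,f(5)=25,f(3)=9,f(2)=4,f(1)=1 ⇒ 1300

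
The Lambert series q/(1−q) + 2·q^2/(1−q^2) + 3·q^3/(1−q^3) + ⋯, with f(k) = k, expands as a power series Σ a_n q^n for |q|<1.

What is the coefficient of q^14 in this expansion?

a_14 = 24

d|14:{14,7,2,1}  Σf=14+7+2+1=24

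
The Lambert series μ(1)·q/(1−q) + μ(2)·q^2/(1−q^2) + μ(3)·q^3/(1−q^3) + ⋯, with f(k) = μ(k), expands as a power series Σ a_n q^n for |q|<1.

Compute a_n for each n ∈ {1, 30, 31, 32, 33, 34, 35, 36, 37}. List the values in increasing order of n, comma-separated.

1, 0, 0, 0, 0, 0, 0, 0, 0

q^1  k|1↦μ(k): 1:1  a_1=1
n=30: 1·30 2·15 3·10 5·6 6·5 10·3 15·2 30·1  μ→[1+(-1)+(-1)+(-1)+1+1+1+(-1)]=0
[q^31] μ(31)=-1,μ(1)=1 ⇒ 0
[q^32] μ(1)=1,μ(2)=-1,μ(4)=0,μ(8)=0,μ(16)=0,μ(32)=0 ⇒ 0
[q^33] μ(33)=1,μ(11)=-1,μ(3)=-1,μ(1)=1 ⇒ 0
d|34:{34,17,2,1}  Σμ=1+(-1)+(-1)+1=0
n=35: 35·1 7·5 5·7 1·35  μ→[1+(-1)+(-1)+1]=0
n=36: 1·36 2·18 3·12 4·9 6·6 9·4 12·3 18·2 36·1  μ→[1+(-1)+(-1)+0+1+0+0+0+0]=0
d|37:{37,1}  Σμ=(-1)+1=0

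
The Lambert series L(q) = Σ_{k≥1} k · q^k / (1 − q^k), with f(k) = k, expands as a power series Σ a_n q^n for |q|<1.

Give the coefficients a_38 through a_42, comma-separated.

q^38  k|38↦f(k): 38:38 19:19 2:2 1:1  a_38=60
[q^39] f(39)=39,f(13)=13,f(3)=3,f(1)=1 ⇒ 56
[q^40] f(40)=40,f(20)=20,f(10)=10,f(8)=8,f(5)=5,f(4)=4,f(2)=2,f(1)=1 ⇒ 90
d|41:{41,1}  Σf=41+1=42
q^42  k|42↦f(k): 1:1 2:2 3:3 6:6 7:7 14:14 21:21 42:42  a_42=96

60, 56, 90, 42, 96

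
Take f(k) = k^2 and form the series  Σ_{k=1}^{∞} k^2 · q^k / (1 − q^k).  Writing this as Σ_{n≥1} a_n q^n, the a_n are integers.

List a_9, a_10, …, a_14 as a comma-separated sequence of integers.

91, 130, 122, 210, 170, 250

q^9  k|9↦f(k): 9:81 3:9 1:1  a_9=91
q^10  k|10↦f(k): 10:100 5:25 2:4 1:1  a_10=130
n=11: 11·1 1·11  f→[121+1]=122
n=12: 1·12 2·6 3·4 4·3 6·2 12·1  f→[1+4+9+16+36+144]=210
q^13  k|13↦f(k): 13:169 1:1  a_13=170
n=14: 1·14 2·7 7·2 14·1  f→[1+4+49+196]=250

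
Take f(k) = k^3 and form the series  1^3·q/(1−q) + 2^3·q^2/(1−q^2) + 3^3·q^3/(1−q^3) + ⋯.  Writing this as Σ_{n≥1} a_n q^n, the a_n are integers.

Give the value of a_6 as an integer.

q^6  k|6↦f(k): 6:216 3:27 2:8 1:1  a_6=252

a_6 = 252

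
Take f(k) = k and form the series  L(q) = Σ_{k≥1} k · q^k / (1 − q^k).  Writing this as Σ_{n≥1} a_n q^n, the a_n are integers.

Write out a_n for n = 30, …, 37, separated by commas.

[q^30] f(1)=1,f(2)=2,f(3)=3,f(5)=5,f(6)=6,f(10)=10,f(15)=15,f(30)=30 ⇒ 72
d|31:{1,31}  Σf=1+31=32
q^32  k|32↦f(k): 1:1 2:2 4:4 8:8 16:16 32:32  a_32=63
n=33: 33·1 11·3 3·11 1·33  f→[33+11+3+1]=48
[q^34] f(1)=1,f(2)=2,f(17)=17,f(34)=34 ⇒ 54
q^35  k|35↦f(k): 35:35 7:7 5:5 1:1  a_35=48
n=36: 1·36 2·18 3·12 4·9 6·6 9·4 12·3 18·2 36·1  f→[1+2+3+4+6+9+12+18+36]=91
n=37: 1·37 37·1  f→[1+37]=38

72, 32, 63, 48, 54, 48, 91, 38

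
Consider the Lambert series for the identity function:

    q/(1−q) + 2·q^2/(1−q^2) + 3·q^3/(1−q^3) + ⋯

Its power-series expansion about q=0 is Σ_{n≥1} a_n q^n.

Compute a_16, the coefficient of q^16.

n=16: 1·16 2·8 4·4 8·2 16·1  f→[1+2+4+8+16]=31

a_16 = 31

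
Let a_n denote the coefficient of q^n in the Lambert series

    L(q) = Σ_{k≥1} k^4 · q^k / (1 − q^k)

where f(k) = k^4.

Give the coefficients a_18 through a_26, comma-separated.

112931, 130322, 170898, 196964, 248914, 279842, 358258, 391251, 485554

q^18  k|18↦f(k): 18:104976 9:6561 6:1296 3:81 2:16 1:1  a_18=112931
q^19  k|19↦f(k): 1:1 19:130321  a_19=130322
d|20:{20,10,5,4,2,1}  Σf=160000+10000+625+256+16+1=170898
q^21  k|21↦f(k): 21:194481 7:2401 3:81 1:1  a_21=196964
d|22:{22,11,2,1}  Σf=234256+14641+16+1=248914
[q^23] f(23)=279841,f(1)=1 ⇒ 279842
n=24: 1·24 2·12 3·8 4·6 6·4 8·3 12·2 24·1  f→[1+16+81+256+1296+4096+20736+331776]=358258
n=25: 1·25 5·5 25·1  f→[1+625+390625]=391251
d|26:{1,2,13,26}  Σf=1+16+28561+456976=485554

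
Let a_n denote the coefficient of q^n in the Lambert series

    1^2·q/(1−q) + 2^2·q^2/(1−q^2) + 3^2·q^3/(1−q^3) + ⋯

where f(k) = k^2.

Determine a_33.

n=33: 1·33 3·11 11·3 33·1  f→[1+9+121+1089]=1220

a_33 = 1220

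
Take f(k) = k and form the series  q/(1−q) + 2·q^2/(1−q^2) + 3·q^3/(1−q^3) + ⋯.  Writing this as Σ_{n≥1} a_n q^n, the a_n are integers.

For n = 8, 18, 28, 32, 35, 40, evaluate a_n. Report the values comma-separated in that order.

15, 39, 56, 63, 48, 90

n=8: 8·1 4·2 2·4 1·8  f→[8+4+2+1]=15
n=18: 18·1 9·2 6·3 3·6 2·9 1·18  f→[18+9+6+3+2+1]=39
q^28  k|28↦f(k): 28:28 14:14 7:7 4:4 2:2 1:1  a_28=56
n=32: 32·1 16·2 8·4 4·8 2·16 1·32  f→[32+16+8+4+2+1]=63
n=35: 35·1 7·5 5·7 1·35  f→[35+7+5+1]=48
d|40:{40,20,10,8,5,4,2,1}  Σf=40+20+10+8+5+4+2+1=90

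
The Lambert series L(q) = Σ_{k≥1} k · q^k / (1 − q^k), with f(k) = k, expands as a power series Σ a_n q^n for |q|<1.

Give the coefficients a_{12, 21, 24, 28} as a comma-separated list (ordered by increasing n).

28, 32, 60, 56

n=12: 12·1 6·2 4·3 3·4 2·6 1·12  f→[12+6+4+3+2+1]=28
n=21: 21·1 7·3 3·7 1·21  f→[21+7+3+1]=32
d|24:{1,2,3,4,6,8,12,24}  Σf=1+2+3+4+6+8+12+24=60
d|28:{1,2,4,7,14,28}  Σf=1+2+4+7+14+28=56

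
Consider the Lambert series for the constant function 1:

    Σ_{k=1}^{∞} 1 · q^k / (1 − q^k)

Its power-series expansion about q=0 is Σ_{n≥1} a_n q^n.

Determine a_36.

a_36 = 9

n=36: 1·36 2·18 3·12 4·9 6·6 9·4 12·3 18·2 36·1  f→[1+1+1+1+1+1+1+1+1]=9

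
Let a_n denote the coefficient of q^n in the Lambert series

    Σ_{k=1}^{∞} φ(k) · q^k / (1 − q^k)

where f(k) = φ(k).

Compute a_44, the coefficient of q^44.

[q^44] φ(44)=20,φ(22)=10,φ(11)=10,φ(4)=2,φ(2)=1,φ(1)=1 ⇒ 44

a_44 = 44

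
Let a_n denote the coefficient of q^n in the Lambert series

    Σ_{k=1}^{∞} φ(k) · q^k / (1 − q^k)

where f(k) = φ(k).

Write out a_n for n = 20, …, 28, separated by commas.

n=20: 1·20 2·10 4·5 5·4 10·2 20·1  φ→[1+1+2+4+4+8]=20
q^21  k|21↦φ(k): 1:1 3:2 7:6 21:12  a_21=21
q^22  k|22↦φ(k): 22:10 11:10 2:1 1:1  a_22=22
d|23:{23,1}  Σφ=22+1=23
q^24  k|24↦φ(k): 1:1 2:1 3:2 4:2 6:2 8:4 12:4 24:8  a_24=24
q^25  k|25↦φ(k): 1:1 5:4 25:20  a_25=25
q^26  k|26↦φ(k): 1:1 2:1 13:12 26:12  a_26=26
n=27: 1·27 3·9 9·3 27·1  φ→[1+2+6+18]=27
d|28:{1,2,4,7,14,28}  Σφ=1+1+2+6+6+12=28

20, 21, 22, 23, 24, 25, 26, 27, 28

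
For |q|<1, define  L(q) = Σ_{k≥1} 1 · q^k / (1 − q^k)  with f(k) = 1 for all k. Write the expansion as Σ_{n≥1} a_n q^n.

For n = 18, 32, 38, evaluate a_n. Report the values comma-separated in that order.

d|18:{1,2,3,6,9,18}  Σf=1+1+1+1+1+1=6
n=32: 1·32 2·16 4·8 8·4 16·2 32·1  f→[1+1+1+1+1+1]=6
d|38:{38,19,2,1}  Σf=1+1+1+1=4

6, 6, 4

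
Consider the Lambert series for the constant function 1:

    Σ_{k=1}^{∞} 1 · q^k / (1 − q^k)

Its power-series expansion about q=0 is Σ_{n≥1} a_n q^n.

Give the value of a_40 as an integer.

a_40 = 8

n=40: 1·40 2·20 4·10 5·8 8·5 10·4 20·2 40·1  f→[1+1+1+1+1+1+1+1]=8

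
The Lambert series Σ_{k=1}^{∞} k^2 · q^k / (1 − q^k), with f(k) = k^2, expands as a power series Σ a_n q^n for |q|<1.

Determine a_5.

q^5  k|5↦f(k): 1:1 5:25  a_5=26

a_5 = 26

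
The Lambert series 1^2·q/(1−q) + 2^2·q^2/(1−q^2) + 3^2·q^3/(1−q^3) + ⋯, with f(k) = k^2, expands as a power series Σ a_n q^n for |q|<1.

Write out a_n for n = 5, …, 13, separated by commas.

26, 50, 50, 85, 91, 130, 122, 210, 170

n=5: 5·1 1·5  f→[25+1]=26
q^6  k|6↦f(k): 6:36 3:9 2:4 1:1  a_6=50
[q^7] f(1)=1,f(7)=49 ⇒ 50
[q^8] f(1)=1,f(2)=4,f(4)=16,f(8)=64 ⇒ 85
n=9: 1·9 3·3 9·1  f→[1+9+81]=91
[q^10] f(1)=1,f(2)=4,f(5)=25,f(10)=100 ⇒ 130
[q^11] f(1)=1,f(11)=121 ⇒ 122
n=12: 12·1 6·2 4·3 3·4 2·6 1·12  f→[144+36+16+9+4+1]=210
q^13  k|13↦f(k): 13:169 1:1  a_13=170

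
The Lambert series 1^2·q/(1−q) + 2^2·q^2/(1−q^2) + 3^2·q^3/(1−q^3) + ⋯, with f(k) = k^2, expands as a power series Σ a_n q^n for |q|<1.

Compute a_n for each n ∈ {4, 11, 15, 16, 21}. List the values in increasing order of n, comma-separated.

21, 122, 260, 341, 500

n=4: 1·4 2·2 4·1  f→[1+4+16]=21
[q^11] f(1)=1,f(11)=121 ⇒ 122
[q^15] f(1)=1,f(3)=9,f(5)=25,f(15)=225 ⇒ 260
[q^16] f(16)=256,f(8)=64,f(4)=16,f(2)=4,f(1)=1 ⇒ 341
q^21  k|21↦f(k): 21:441 7:49 3:9 1:1  a_21=500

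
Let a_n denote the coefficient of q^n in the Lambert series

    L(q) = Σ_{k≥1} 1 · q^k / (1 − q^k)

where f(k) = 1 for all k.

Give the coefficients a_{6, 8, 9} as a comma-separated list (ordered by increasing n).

4, 4, 3

d|6:{6,3,2,1}  Σf=1+1+1+1=4
q^8  k|8↦f(k): 1:1 2:1 4:1 8:1  a_8=4
q^9  k|9↦f(k): 1:1 3:1 9:1  a_9=3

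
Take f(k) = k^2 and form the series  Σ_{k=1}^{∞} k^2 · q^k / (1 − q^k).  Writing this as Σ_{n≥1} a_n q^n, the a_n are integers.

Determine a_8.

a_8 = 85

n=8: 8·1 4·2 2·4 1·8  f→[64+16+4+1]=85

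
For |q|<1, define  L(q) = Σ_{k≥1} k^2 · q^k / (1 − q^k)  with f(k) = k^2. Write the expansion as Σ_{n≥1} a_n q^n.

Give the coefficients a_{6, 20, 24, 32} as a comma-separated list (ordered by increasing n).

n=6: 6·1 3·2 2·3 1·6  f→[36+9+4+1]=50
n=20: 1·20 2·10 4·5 5·4 10·2 20·1  f→[1+4+16+25+100+400]=546
q^24  k|24↦f(k): 24:576 12:144 8:64 6:36 4:16 3:9 2:4 1:1  a_24=850
q^32  k|32↦f(k): 32:1024 16:256 8:64 4:16 2:4 1:1  a_32=1365

50, 546, 850, 1365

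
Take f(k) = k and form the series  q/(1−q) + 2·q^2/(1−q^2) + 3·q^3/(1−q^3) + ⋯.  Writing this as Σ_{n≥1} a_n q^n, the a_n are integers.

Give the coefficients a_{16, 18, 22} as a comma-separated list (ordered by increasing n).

31, 39, 36

q^16  k|16↦f(k): 1:1 2:2 4:4 8:8 16:16  a_16=31
q^18  k|18↦f(k): 1:1 2:2 3:3 6:6 9:9 18:18  a_18=39
[q^22] f(22)=22,f(11)=11,f(2)=2,f(1)=1 ⇒ 36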